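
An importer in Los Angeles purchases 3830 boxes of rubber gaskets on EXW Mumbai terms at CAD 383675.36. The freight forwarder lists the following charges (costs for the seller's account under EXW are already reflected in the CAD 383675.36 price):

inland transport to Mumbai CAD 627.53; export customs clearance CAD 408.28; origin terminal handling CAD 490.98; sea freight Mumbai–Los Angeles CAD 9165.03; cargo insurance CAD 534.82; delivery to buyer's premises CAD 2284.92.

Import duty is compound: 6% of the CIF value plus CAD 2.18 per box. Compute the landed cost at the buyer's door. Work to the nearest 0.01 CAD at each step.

Total landed cost: CAD 429230.44

EXW: the seller makes goods available at their premises; the buyer bears all onward costs.
CIF value = EXW price + inland to port + export clearance + origin terminal + freight + insurance = 383675.36 + 627.53 + 408.28 + 490.98 + 9165.03 + 534.82 = 394902.00
Ad valorem component: 394902.00 × 6% = 23694.12
Specific component: 3830 × 2.18 = 8349.40
Import duty = 23694.12 + 8349.40 = 32043.52
Buyer bears: inland to port 627.53 + export clearance 408.28 + origin terminal 490.98 + freight 9165.03 + insurance 534.82 + delivery 2284.92 + duty 32043.52 = 45555.08
Landed cost = invoice 383675.36 + 45555.08 = 429230.44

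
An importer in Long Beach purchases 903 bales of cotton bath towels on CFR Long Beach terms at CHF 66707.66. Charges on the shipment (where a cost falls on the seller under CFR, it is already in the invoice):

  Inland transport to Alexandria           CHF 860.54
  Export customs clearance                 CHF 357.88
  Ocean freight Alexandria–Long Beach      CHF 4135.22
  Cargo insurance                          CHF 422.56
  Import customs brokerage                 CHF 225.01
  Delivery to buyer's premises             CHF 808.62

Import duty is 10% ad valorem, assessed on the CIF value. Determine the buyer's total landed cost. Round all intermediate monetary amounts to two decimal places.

CFR: the seller pays costs through ocean freight to the destination port, but not insurance.
Already in the invoice (seller's account under CFR): inland to port, export clearance, freight — exclude.
CIF value = CFR price + insurance = 66707.66 + 422.56 = 67130.22
Import duty = 67130.22 × 10% = 6713.02
Buyer bears: insurance 422.56 + brokerage 225.01 + delivery 808.62 + duty 6713.02 = 8169.21
Landed cost = invoice 66707.66 + 8169.21 = 74876.87

Total landed cost: CHF 74876.87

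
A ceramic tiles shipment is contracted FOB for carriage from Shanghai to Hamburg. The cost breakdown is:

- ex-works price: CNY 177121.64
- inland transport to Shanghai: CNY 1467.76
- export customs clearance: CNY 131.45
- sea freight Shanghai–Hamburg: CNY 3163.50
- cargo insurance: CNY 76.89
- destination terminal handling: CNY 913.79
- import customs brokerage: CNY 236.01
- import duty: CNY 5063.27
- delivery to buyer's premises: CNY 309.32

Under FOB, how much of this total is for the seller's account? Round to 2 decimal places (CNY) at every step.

FOB: the seller bears costs until goods are on board at the origin port; the buyer bears freight, insurance and all costs thereafter.
Seller's account: goods 177121.64 + inland to port 1467.76 + export clearance 131.45 = 178720.85
Buyer's account: freight 3163.50 + insurance 76.89 + destination terminal 913.79 + brokerage 236.01 + duty 5063.27 + delivery 309.32 = 9762.78

Seller's account: CNY 178720.85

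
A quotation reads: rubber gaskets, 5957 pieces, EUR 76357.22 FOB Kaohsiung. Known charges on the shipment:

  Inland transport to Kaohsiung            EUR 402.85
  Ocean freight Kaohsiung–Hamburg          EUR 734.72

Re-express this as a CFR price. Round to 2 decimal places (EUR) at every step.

Not relevant to the conversion: inland to port — on the seller under both FOB and CFR; already in the FOB price and stays in the CFR price.
From FOB to CFR, the seller additionally bears: freight.
CFR price = 76357.22 + 734.72 = 77091.94

CFR price: EUR 77091.94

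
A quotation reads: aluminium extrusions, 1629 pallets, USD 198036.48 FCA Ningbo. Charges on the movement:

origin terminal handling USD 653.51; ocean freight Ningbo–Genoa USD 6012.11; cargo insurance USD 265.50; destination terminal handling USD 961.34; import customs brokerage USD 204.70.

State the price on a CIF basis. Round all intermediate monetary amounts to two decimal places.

CIF price: USD 204967.60

Not relevant to the conversion: destination terminal, brokerage — on the buyer under both terms; not part of either seller's price.
From FCA to CIF, the seller additionally bears: origin terminal, freight, insurance.
CIF price = 198036.48 + 653.51 + 6012.11 + 265.50 = 204967.60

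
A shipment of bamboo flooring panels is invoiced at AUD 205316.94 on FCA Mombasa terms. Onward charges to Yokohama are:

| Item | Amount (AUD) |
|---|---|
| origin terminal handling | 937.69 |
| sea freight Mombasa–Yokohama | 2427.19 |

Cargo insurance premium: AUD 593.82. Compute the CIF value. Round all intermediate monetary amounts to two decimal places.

CIF = FCA price + pre-shipment costs + freight + insurance
CIF = 205316.94 + 937.69 + 2427.19 + 593.82 = 209275.64

CIF value: AUD 209275.64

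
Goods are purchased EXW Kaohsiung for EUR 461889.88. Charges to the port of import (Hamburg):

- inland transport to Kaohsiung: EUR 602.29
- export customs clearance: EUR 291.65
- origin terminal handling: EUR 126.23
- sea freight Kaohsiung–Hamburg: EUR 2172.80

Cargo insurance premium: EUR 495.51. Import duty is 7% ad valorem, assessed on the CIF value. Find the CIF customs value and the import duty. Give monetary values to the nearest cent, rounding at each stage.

CIF value: EUR 465578.36; import duty: EUR 32590.49

CIF = EXW price + pre-shipment costs + freight + insurance
CIF = 461889.88 + 602.29 + 291.65 + 126.23 + 2172.80 + 495.51 = 465578.36
Import duty = 465578.36 × 7% = 32590.49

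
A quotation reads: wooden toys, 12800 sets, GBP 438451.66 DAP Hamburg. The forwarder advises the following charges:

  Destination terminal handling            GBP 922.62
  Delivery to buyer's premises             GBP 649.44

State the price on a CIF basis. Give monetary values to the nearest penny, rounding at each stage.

CIF price: GBP 436879.60

From DAP to CIF, the seller no longer bears: destination terminal, delivery.
CIF price = 438451.66 − 922.62 − 649.44 = 436879.60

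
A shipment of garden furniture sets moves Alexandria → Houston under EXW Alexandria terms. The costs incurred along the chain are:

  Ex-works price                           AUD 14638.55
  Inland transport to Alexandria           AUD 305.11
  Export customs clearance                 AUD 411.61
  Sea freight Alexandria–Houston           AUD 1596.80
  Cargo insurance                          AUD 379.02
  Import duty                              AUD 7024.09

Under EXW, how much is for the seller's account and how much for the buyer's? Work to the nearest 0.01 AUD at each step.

EXW: the seller makes goods available at their premises; the buyer bears all onward costs.
Seller's account: goods 14638.55 = 14638.55
Buyer's account: inland to port 305.11 + export clearance 411.61 + freight 1596.80 + insurance 379.02 + duty 7024.09 = 9716.63

Seller: AUD 14638.55; buyer: AUD 9716.63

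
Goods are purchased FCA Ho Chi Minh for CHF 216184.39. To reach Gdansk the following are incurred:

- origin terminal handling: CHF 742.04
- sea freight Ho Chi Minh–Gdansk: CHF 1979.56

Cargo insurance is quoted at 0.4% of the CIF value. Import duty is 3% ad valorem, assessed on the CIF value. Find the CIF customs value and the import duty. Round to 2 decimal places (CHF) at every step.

CIF value: CHF 219785.13; import duty: CHF 6593.55

Let C be the CIF value. C = FCA price + pre-shipment costs + freight + 0.4% × C
C − 0.4% × C = 216184.39 + 742.04 + 1979.56
0.996 × C = 218905.99
C = 218905.99 / 0.996 = 219785.13
Insurance premium = 0.4% × 219785.13 = 879.14
Import duty = 219785.13 × 3% = 6593.55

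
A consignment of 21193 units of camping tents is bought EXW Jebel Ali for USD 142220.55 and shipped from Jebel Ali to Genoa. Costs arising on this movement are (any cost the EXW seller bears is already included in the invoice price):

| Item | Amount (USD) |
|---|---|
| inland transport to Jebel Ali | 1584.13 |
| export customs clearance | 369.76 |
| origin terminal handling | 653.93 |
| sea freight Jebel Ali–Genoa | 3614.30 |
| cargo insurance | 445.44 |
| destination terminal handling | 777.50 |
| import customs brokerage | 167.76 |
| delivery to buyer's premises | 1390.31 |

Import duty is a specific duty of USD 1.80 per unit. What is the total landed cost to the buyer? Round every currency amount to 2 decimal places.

Total landed cost: USD 189371.08

EXW: the seller makes goods available at their premises; the buyer bears all onward costs.
CIF value = EXW price + inland to port + export clearance + origin terminal + freight + insurance = 142220.55 + 1584.13 + 369.76 + 653.93 + 3614.30 + 445.44 = 148888.11
Import duty = 21193 × 1.80 = 38147.40
Buyer bears: inland to port 1584.13 + export clearance 369.76 + origin terminal 653.93 + freight 3614.30 + insurance 445.44 + destination terminal 777.50 + brokerage 167.76 + delivery 1390.31 + duty 38147.40 = 47150.53
Landed cost = invoice 142220.55 + 47150.53 = 189371.08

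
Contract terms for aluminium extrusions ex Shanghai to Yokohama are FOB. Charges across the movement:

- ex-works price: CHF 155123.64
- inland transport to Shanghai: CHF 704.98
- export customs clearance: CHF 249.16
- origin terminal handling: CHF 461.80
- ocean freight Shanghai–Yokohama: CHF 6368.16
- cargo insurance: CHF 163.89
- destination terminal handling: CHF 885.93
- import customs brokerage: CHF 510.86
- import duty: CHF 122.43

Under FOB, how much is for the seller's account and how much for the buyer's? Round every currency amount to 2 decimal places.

Seller: CHF 156539.58; buyer: CHF 8051.27

FOB: the seller bears costs until goods are on board at the origin port; the buyer bears freight, insurance and all costs thereafter.
Seller's account: goods 155123.64 + inland to port 704.98 + export clearance 249.16 + origin terminal 461.80 = 156539.58
Buyer's account: freight 6368.16 + insurance 163.89 + destination terminal 885.93 + brokerage 510.86 + duty 122.43 = 8051.27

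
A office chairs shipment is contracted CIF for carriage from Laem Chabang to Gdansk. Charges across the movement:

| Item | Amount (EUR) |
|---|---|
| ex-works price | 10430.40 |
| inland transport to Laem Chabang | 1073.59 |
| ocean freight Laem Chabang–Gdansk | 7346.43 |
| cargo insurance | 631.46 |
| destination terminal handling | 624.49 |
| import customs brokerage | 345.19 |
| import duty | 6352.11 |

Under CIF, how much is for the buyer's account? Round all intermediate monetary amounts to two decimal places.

Buyer's account: EUR 7321.79

CIF: the seller pays costs through ocean freight and marine insurance to the destination port.
Seller's account: goods 10430.40 + inland to port 1073.59 + freight 7346.43 + insurance 631.46 = 19481.88
Buyer's account: destination terminal 624.49 + brokerage 345.19 + duty 6352.11 = 7321.79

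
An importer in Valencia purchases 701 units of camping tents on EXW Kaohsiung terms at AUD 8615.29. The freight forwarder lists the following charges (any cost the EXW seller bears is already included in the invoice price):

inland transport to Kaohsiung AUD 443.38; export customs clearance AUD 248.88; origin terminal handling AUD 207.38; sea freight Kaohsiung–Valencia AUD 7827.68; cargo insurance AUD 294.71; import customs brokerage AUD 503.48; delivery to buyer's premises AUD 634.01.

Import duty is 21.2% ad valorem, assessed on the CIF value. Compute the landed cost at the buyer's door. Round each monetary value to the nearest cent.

Total landed cost: AUD 22513.92

EXW: the seller makes goods available at their premises; the buyer bears all onward costs.
CIF value = EXW price + inland to port + export clearance + origin terminal + freight + insurance = 8615.29 + 443.38 + 248.88 + 207.38 + 7827.68 + 294.71 = 17637.32
Import duty = 17637.32 × 21.2% = 3739.11
Buyer bears: inland to port 443.38 + export clearance 248.88 + origin terminal 207.38 + freight 7827.68 + insurance 294.71 + brokerage 503.48 + delivery 634.01 + duty 3739.11 = 13898.63
Landed cost = invoice 8615.29 + 13898.63 = 22513.92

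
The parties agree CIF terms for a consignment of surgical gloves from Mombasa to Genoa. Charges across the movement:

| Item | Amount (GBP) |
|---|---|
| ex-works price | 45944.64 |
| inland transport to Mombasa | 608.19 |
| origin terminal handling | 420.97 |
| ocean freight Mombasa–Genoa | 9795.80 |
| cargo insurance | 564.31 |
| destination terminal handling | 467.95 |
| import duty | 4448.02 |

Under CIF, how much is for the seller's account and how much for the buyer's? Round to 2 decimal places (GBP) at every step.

CIF: the seller pays costs through ocean freight and marine insurance to the destination port.
Seller's account: goods 45944.64 + inland to port 608.19 + origin terminal 420.97 + freight 9795.80 + insurance 564.31 = 57333.91
Buyer's account: destination terminal 467.95 + duty 4448.02 = 4915.97

Seller: GBP 57333.91; buyer: GBP 4915.97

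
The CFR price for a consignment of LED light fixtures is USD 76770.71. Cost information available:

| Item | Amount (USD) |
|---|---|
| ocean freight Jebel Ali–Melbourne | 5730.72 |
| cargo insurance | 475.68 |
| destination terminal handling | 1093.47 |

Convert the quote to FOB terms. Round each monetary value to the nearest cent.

Not relevant to the conversion: destination terminal, insurance — on the buyer under both terms; not part of either seller's price.
From CFR to FOB, the seller no longer bears: freight.
FOB price = 76770.71 − 5730.72 = 71039.99

FOB price: USD 71039.99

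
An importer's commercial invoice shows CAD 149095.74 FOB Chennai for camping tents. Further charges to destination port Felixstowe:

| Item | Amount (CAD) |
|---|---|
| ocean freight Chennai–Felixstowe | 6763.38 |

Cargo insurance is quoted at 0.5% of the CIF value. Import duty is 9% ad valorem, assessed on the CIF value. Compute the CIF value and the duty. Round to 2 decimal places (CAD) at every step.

CIF value: CAD 156642.33; import duty: CAD 14097.81

Let C be the CIF value. C = FOB price + freight + 0.5% × C
C − 0.5% × C = 149095.74 + 6763.38
0.995 × C = 155859.12
C = 155859.12 / 0.995 = 156642.33
Insurance premium = 0.5% × 156642.33 = 783.21
Import duty = 156642.33 × 9% = 14097.81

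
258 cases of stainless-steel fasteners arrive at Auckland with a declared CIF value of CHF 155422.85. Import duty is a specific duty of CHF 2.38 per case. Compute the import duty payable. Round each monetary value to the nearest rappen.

Import duty: CHF 614.04

Import duty = 258 × 2.38 = 614.04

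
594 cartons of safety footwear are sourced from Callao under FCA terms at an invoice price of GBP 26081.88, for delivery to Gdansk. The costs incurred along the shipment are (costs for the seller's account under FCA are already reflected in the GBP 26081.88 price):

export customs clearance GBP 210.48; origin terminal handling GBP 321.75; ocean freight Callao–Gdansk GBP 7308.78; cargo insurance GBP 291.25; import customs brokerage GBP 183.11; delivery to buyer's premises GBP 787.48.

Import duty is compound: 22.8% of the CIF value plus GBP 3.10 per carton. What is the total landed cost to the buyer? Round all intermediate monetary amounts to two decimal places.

FCA: the seller delivers export-cleared goods to the carrier; the buyer bears costs from that point.
Already in the invoice (seller's account under FCA): export clearance — exclude.
CIF value = FCA price + origin terminal + freight + insurance = 26081.88 + 321.75 + 7308.78 + 291.25 = 34003.66
Ad valorem component: 34003.66 × 22.8% = 7752.83
Specific component: 594 × 3.10 = 1841.40
Import duty = 7752.83 + 1841.40 = 9594.23
Buyer bears: origin terminal 321.75 + freight 7308.78 + insurance 291.25 + brokerage 183.11 + delivery 787.48 + duty 9594.23 = 18486.60
Landed cost = invoice 26081.88 + 18486.60 = 44568.48

Total landed cost: GBP 44568.48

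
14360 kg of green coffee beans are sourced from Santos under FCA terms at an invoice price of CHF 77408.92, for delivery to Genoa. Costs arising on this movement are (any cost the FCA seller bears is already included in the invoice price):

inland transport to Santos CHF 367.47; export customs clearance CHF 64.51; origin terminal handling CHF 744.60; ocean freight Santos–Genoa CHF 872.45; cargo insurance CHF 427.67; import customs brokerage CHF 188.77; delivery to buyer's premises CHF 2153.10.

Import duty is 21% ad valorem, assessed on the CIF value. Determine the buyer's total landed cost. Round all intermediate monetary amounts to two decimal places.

FCA: the seller delivers export-cleared goods to the carrier; the buyer bears costs from that point.
Already in the invoice (seller's account under FCA): inland to port, export clearance — exclude.
CIF value = FCA price + origin terminal + freight + insurance = 77408.92 + 744.60 + 872.45 + 427.67 = 79453.64
Import duty = 79453.64 × 21% = 16685.26
Buyer bears: origin terminal 744.60 + freight 872.45 + insurance 427.67 + brokerage 188.77 + delivery 2153.10 + duty 16685.26 = 21071.85
Landed cost = invoice 77408.92 + 21071.85 = 98480.77

Total landed cost: CHF 98480.77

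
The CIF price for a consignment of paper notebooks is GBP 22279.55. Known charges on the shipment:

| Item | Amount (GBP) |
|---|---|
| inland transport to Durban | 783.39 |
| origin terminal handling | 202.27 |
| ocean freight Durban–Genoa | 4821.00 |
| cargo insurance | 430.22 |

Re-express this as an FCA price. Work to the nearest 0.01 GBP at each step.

Not relevant to the conversion: inland to port — on the seller under both CIF and FCA; already in the CIF price and stays in the FCA price.
From CIF to FCA, the seller no longer bears: origin terminal, freight, insurance.
FCA price = 22279.55 − 202.27 − 4821.00 − 430.22 = 16826.06

FCA price: GBP 16826.06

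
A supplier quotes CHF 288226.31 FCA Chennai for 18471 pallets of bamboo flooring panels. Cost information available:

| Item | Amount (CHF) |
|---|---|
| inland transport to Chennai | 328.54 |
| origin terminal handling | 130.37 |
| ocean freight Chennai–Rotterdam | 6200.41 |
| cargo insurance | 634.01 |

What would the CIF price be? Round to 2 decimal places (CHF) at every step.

Not relevant to the conversion: inland to port — on the seller under both FCA and CIF; already in the FCA price and stays in the CIF price.
From FCA to CIF, the seller additionally bears: origin terminal, freight, insurance.
CIF price = 288226.31 + 130.37 + 6200.41 + 634.01 = 295191.10

CIF price: CHF 295191.10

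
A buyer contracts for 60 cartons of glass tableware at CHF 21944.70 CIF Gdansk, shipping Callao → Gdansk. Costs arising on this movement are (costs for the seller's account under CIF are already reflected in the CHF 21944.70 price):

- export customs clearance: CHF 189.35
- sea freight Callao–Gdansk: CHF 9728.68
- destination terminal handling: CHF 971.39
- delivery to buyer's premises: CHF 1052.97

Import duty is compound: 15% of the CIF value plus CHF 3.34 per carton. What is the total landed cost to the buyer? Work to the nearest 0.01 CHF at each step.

Total landed cost: CHF 27461.17

CIF: the seller pays costs through ocean freight and marine insurance to the destination port.
Already in the invoice (seller's account under CIF): export clearance, freight — exclude.
The CIF price already equals the CIF value: 21944.70
Ad valorem component: 21944.70 × 15% = 3291.71
Specific component: 60 × 3.34 = 200.40
Import duty = 3291.71 + 200.40 = 3492.11
Buyer bears: destination terminal 971.39 + delivery 1052.97 + duty 3492.11 = 5516.47
Landed cost = invoice 21944.70 + 5516.47 = 27461.17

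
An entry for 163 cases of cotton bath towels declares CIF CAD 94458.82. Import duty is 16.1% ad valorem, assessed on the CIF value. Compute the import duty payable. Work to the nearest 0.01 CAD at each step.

Import duty = 94458.82 × 16.1% = 15207.87

Import duty: CAD 15207.87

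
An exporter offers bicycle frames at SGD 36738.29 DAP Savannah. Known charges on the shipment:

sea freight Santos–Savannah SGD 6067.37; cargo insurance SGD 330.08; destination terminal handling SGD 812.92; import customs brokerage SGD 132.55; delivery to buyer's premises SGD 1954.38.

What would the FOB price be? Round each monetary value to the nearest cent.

Not relevant to the conversion: brokerage — on the buyer under both terms; not part of either seller's price.
From DAP to FOB, the seller no longer bears: freight, insurance, destination terminal, delivery.
FOB price = 36738.29 − 6067.37 − 330.08 − 812.92 − 1954.38 = 27573.54

FOB price: SGD 27573.54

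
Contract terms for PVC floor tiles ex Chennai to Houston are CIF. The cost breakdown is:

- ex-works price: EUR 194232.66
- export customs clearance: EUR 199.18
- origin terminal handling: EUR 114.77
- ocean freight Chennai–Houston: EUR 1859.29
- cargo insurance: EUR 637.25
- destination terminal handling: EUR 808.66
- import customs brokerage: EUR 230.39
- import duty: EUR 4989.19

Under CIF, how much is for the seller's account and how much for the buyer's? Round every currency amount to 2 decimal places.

Seller: EUR 197043.15; buyer: EUR 6028.24

CIF: the seller pays costs through ocean freight and marine insurance to the destination port.
Seller's account: goods 194232.66 + export clearance 199.18 + origin terminal 114.77 + freight 1859.29 + insurance 637.25 = 197043.15
Buyer's account: destination terminal 808.66 + brokerage 230.39 + duty 4989.19 = 6028.24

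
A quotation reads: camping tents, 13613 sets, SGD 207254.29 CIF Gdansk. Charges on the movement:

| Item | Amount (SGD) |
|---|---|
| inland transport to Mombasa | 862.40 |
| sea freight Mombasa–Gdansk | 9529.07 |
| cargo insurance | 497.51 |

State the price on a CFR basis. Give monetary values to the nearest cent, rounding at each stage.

Not relevant to the conversion: inland to port, freight — on the seller under both CIF and CFR; already in the CIF price and stays in the CFR price.
From CIF to CFR, the seller no longer bears: insurance.
CFR price = 207254.29 − 497.51 = 206756.78

CFR price: SGD 206756.78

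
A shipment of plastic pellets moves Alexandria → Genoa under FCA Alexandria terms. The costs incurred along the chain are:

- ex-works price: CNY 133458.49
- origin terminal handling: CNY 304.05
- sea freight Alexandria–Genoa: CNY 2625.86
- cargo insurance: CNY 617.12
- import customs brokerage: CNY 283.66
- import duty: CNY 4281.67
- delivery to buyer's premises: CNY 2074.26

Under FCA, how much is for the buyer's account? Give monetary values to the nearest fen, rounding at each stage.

Buyer's account: CNY 10186.62

FCA: the seller delivers export-cleared goods to the carrier; the buyer bears costs from that point.
Seller's account: goods 133458.49 = 133458.49
Buyer's account: origin terminal 304.05 + freight 2625.86 + insurance 617.12 + brokerage 283.66 + duty 4281.67 + delivery 2074.26 = 10186.62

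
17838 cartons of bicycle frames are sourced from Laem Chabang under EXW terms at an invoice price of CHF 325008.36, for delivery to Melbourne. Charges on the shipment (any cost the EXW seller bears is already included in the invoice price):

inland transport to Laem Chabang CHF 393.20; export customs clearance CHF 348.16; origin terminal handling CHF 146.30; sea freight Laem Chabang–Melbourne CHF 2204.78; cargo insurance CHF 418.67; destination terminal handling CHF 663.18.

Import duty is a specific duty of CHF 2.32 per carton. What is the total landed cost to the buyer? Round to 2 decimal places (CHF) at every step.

EXW: the seller makes goods available at their premises; the buyer bears all onward costs.
CIF value = EXW price + inland to port + export clearance + origin terminal + freight + insurance = 325008.36 + 393.20 + 348.16 + 146.30 + 2204.78 + 418.67 = 328519.47
Import duty = 17838 × 2.32 = 41384.16
Buyer bears: inland to port 393.20 + export clearance 348.16 + origin terminal 146.30 + freight 2204.78 + insurance 418.67 + destination terminal 663.18 + duty 41384.16 = 45558.45
Landed cost = invoice 325008.36 + 45558.45 = 370566.81

Total landed cost: CHF 370566.81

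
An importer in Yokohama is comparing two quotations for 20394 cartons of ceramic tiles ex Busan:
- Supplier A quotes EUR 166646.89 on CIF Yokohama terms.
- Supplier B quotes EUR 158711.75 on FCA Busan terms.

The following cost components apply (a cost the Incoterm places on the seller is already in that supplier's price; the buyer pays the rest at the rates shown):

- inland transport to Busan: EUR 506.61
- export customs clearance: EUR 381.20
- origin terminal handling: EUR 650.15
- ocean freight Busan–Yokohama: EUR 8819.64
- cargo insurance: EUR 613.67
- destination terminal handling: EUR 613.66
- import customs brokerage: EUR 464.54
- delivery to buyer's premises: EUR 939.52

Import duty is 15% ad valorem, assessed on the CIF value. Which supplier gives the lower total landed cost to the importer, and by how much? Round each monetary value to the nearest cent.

Supplier A is cheaper by EUR 2470.57

Supplier A (CIF):
The CIF price already equals the CIF value: 166646.89
Import duty = 166646.89 × 15% = 24997.03
Buyer bears (A): 613.66 + 464.54 + 939.52 = 2017.72
Landed cost (A) = invoice 166646.89 + 2017.72 + duty 24997.03 = 193661.64
Supplier B (FCA):
CIF value = FCA price + origin terminal + freight + insurance = 158711.75 + 650.15 + 8819.64 + 613.67 = 168795.21
Import duty = 168795.21 × 15% = 25319.28
Buyer bears (B): 650.15 + 8819.64 + 613.67 + 613.66 + 464.54 + 939.52 = 12101.18
Landed cost (B) = invoice 158711.75 + 12101.18 + duty 25319.28 = 196132.21
Difference = |193661.64 − 196132.21| = 2470.57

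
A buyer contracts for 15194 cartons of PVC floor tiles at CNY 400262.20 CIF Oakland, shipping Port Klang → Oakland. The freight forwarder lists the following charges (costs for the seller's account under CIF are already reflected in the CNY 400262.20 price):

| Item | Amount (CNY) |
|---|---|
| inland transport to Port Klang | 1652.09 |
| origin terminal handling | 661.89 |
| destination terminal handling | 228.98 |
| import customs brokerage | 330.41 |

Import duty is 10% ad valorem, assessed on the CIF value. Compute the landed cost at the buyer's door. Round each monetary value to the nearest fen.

CIF: the seller pays costs through ocean freight and marine insurance to the destination port.
Already in the invoice (seller's account under CIF): inland to port, origin terminal — exclude.
The CIF price already equals the CIF value: 400262.20
Import duty = 400262.20 × 10% = 40026.22
Buyer bears: destination terminal 228.98 + brokerage 330.41 + duty 40026.22 = 40585.61
Landed cost = invoice 400262.20 + 40585.61 = 440847.81

Total landed cost: CNY 440847.81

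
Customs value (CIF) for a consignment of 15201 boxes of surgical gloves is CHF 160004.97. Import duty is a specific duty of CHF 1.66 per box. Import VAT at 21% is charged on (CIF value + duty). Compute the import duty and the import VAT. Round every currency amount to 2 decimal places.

Import duty = 15201 × 1.66 = 25233.66
VAT base = CIF + duty = 160004.97 + 25233.66 = 185238.63
Import VAT = 185238.63 × 21% = 38900.11

Import duty: CHF 25233.66; import VAT: CHF 38900.11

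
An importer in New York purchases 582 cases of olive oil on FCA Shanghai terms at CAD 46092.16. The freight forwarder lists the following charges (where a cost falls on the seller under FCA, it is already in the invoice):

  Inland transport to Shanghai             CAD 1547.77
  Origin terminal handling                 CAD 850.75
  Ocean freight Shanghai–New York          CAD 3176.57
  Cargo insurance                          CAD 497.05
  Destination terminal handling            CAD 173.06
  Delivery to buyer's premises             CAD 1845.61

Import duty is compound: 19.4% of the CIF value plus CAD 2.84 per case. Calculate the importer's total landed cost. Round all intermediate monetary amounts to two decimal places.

Total landed cost: CAD 64107.69

FCA: the seller delivers export-cleared goods to the carrier; the buyer bears costs from that point.
Already in the invoice (seller's account under FCA): inland to port — exclude.
CIF value = FCA price + origin terminal + freight + insurance = 46092.16 + 850.75 + 3176.57 + 497.05 = 50616.53
Ad valorem component: 50616.53 × 19.4% = 9819.61
Specific component: 582 × 2.84 = 1652.88
Import duty = 9819.61 + 1652.88 = 11472.49
Buyer bears: origin terminal 850.75 + freight 3176.57 + insurance 497.05 + destination terminal 173.06 + delivery 1845.61 + duty 11472.49 = 18015.53
Landed cost = invoice 46092.16 + 18015.53 = 64107.69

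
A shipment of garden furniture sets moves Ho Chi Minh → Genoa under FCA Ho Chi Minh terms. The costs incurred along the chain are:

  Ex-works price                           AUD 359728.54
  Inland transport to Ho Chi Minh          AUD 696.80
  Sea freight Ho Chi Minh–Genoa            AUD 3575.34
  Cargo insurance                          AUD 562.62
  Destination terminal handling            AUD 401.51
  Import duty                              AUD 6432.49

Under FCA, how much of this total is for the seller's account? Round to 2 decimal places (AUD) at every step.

FCA: the seller delivers export-cleared goods to the carrier; the buyer bears costs from that point.
Seller's account: goods 359728.54 + inland to port 696.80 = 360425.34
Buyer's account: freight 3575.34 + insurance 562.62 + destination terminal 401.51 + duty 6432.49 = 10971.96

Seller's account: AUD 360425.34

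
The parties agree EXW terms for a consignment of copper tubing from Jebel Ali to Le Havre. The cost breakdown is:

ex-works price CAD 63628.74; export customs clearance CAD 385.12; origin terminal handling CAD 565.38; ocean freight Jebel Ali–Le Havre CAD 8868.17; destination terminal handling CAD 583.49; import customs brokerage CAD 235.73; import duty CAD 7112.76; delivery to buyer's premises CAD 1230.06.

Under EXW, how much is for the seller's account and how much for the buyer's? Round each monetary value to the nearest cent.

EXW: the seller makes goods available at their premises; the buyer bears all onward costs.
Seller's account: goods 63628.74 = 63628.74
Buyer's account: export clearance 385.12 + origin terminal 565.38 + freight 8868.17 + destination terminal 583.49 + brokerage 235.73 + duty 7112.76 + delivery 1230.06 = 18980.71

Seller: CAD 63628.74; buyer: CAD 18980.71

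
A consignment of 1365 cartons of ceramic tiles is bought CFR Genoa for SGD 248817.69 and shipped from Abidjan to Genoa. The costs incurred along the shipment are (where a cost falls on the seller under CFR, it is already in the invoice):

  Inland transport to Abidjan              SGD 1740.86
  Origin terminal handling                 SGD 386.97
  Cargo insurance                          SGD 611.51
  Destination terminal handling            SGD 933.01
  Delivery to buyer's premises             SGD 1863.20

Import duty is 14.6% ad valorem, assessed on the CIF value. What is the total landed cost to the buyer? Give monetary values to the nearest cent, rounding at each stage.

Total landed cost: SGD 288642.07

CFR: the seller pays costs through ocean freight to the destination port, but not insurance.
Already in the invoice (seller's account under CFR): inland to port, origin terminal — exclude.
CIF value = CFR price + insurance = 248817.69 + 611.51 = 249429.20
Import duty = 249429.20 × 14.6% = 36416.66
Buyer bears: insurance 611.51 + destination terminal 933.01 + delivery 1863.20 + duty 36416.66 = 39824.38
Landed cost = invoice 248817.69 + 39824.38 = 288642.07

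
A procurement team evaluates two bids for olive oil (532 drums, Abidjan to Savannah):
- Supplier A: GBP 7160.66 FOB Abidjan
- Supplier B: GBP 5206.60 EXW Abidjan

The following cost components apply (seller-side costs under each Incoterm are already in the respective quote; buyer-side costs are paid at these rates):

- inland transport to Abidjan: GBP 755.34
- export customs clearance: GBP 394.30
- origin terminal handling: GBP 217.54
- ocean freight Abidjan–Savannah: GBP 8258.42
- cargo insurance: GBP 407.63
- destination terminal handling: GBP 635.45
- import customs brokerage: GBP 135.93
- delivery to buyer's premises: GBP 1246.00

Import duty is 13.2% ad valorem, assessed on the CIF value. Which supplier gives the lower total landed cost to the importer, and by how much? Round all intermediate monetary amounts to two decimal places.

Supplier B is cheaper by GBP 664.35

Supplier A (FOB):
CIF value = FOB price + freight + insurance = 7160.66 + 8258.42 + 407.63 = 15826.71
Import duty = 15826.71 × 13.2% = 2089.13
Buyer bears (A): 8258.42 + 407.63 + 635.45 + 135.93 + 1246.00 = 10683.43
Landed cost (A) = invoice 7160.66 + 10683.43 + duty 2089.13 = 19933.22
Supplier B (EXW):
CIF value = EXW price + inland to port + export clearance + origin terminal + freight + insurance = 5206.60 + 755.34 + 394.30 + 217.54 + 8258.42 + 407.63 = 15239.83
Import duty = 15239.83 × 13.2% = 2011.66
Buyer bears (B): 755.34 + 394.30 + 217.54 + 8258.42 + 407.63 + 635.45 + 135.93 + 1246.00 = 12050.61
Landed cost (B) = invoice 5206.60 + 12050.61 + duty 2011.66 = 19268.87
Difference = |19933.22 − 19268.87| = 664.35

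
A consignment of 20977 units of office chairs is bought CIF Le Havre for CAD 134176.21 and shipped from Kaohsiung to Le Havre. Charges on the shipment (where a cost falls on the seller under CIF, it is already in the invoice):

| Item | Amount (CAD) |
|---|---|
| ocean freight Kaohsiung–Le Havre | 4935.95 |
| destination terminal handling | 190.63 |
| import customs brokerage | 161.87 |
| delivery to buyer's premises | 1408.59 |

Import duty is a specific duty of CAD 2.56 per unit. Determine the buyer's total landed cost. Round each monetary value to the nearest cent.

Total landed cost: CAD 189638.42

CIF: the seller pays costs through ocean freight and marine insurance to the destination port.
Already in the invoice (seller's account under CIF): freight — exclude.
The CIF price already equals the CIF value: 134176.21
Import duty = 20977 × 2.56 = 53701.12
Buyer bears: destination terminal 190.63 + brokerage 161.87 + delivery 1408.59 + duty 53701.12 = 55462.21
Landed cost = invoice 134176.21 + 55462.21 = 189638.42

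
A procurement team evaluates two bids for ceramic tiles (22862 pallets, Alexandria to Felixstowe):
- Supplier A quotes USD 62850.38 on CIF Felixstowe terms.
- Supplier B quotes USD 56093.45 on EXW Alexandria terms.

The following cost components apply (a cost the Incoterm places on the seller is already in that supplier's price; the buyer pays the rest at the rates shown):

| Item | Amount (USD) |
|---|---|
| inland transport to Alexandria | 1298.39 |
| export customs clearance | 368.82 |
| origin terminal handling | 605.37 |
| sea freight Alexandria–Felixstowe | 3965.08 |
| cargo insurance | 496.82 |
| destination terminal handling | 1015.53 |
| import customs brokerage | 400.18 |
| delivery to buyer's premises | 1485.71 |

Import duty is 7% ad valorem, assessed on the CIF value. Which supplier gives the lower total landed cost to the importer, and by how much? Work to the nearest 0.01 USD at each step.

Supplier A (CIF):
The CIF price already equals the CIF value: 62850.38
Import duty = 62850.38 × 7% = 4399.53
Buyer bears (A): 1015.53 + 400.18 + 1485.71 = 2901.42
Landed cost (A) = invoice 62850.38 + 2901.42 + duty 4399.53 = 70151.33
Supplier B (EXW):
CIF value = EXW price + inland to port + export clearance + origin terminal + freight + insurance = 56093.45 + 1298.39 + 368.82 + 605.37 + 3965.08 + 496.82 = 62827.93
Import duty = 62827.93 × 7% = 4397.96
Buyer bears (B): 1298.39 + 368.82 + 605.37 + 3965.08 + 496.82 + 1015.53 + 400.18 + 1485.71 = 9635.90
Landed cost (B) = invoice 56093.45 + 9635.90 + duty 4397.96 = 70127.31
Difference = |70151.33 − 70127.31| = 24.02

Supplier B is cheaper by USD 24.02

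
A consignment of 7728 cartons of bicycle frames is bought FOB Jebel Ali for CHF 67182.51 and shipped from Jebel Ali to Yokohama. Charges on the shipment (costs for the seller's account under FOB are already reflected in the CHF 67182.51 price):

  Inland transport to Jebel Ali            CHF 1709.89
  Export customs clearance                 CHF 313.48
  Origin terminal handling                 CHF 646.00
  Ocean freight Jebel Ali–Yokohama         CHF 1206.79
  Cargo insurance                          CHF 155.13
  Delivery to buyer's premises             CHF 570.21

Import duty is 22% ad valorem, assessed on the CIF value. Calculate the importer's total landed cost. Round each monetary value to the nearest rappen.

FOB: the seller bears costs until goods are on board at the origin port; the buyer bears freight, insurance and all costs thereafter.
Already in the invoice (seller's account under FOB): inland to port, export clearance, origin terminal — exclude.
CIF value = FOB price + freight + insurance = 67182.51 + 1206.79 + 155.13 = 68544.43
Import duty = 68544.43 × 22% = 15079.77
Buyer bears: freight 1206.79 + insurance 155.13 + delivery 570.21 + duty 15079.77 = 17011.90
Landed cost = invoice 67182.51 + 17011.90 = 84194.41

Total landed cost: CHF 84194.41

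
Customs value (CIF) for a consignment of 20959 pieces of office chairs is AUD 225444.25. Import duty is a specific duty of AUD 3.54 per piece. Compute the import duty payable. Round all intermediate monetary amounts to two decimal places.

Import duty: AUD 74194.86

Import duty = 20959 × 3.54 = 74194.86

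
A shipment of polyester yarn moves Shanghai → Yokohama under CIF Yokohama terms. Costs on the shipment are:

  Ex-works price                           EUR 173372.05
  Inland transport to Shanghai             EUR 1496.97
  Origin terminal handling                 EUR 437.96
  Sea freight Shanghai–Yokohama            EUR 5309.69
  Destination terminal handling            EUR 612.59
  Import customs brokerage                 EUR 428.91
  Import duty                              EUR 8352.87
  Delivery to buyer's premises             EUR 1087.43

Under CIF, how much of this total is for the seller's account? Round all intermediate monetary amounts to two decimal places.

CIF: the seller pays costs through ocean freight and marine insurance to the destination port.
Seller's account: goods 173372.05 + inland to port 1496.97 + origin terminal 437.96 + freight 5309.69 = 180616.67
Buyer's account: destination terminal 612.59 + brokerage 428.91 + duty 8352.87 + delivery 1087.43 = 10481.80

Seller's account: EUR 180616.67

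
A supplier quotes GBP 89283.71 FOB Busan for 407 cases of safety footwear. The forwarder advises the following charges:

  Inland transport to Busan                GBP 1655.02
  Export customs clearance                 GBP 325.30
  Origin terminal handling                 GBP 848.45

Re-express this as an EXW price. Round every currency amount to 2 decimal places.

From FOB to EXW, the seller no longer bears: inland to port, export clearance, origin terminal.
EXW price = 89283.71 − 1655.02 − 325.30 − 848.45 = 86454.94

EXW price: GBP 86454.94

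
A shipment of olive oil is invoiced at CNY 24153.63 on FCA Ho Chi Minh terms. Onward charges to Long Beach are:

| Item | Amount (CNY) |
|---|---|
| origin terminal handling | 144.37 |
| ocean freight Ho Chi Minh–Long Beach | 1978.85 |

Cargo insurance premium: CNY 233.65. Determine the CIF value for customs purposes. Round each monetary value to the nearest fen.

CIF = FCA price + pre-shipment costs + freight + insurance
CIF = 24153.63 + 144.37 + 1978.85 + 233.65 = 26510.50

CIF value: CNY 26510.50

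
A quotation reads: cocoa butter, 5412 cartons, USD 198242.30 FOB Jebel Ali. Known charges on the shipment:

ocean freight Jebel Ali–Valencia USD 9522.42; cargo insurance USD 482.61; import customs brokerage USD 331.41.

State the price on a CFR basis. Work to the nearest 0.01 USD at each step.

CFR price: USD 207764.72

Not relevant to the conversion: insurance, brokerage — on the buyer under both terms; not part of either seller's price.
From FOB to CFR, the seller additionally bears: freight.
CFR price = 198242.30 + 9522.42 = 207764.72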